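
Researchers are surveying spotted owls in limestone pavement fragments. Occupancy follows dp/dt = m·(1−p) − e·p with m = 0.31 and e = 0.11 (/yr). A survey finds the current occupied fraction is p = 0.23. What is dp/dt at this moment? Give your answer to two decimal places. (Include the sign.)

0.21

Colonization term: m·(1−p) = 0.31×0.7700 = 0.23870.
Extinction term: e·p = 0.02530.
dp/dt = 0.23870 − 0.02530 = 0.21340.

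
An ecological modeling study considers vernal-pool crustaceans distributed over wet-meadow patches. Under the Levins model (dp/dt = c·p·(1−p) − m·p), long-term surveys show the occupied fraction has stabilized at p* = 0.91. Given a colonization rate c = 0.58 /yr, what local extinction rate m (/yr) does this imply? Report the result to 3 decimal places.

0.052

At equilibrium c(1−p*) = m.
m = 0.58 × (1 − 0.91) = 0.58 × 0.0900 = 0.0522.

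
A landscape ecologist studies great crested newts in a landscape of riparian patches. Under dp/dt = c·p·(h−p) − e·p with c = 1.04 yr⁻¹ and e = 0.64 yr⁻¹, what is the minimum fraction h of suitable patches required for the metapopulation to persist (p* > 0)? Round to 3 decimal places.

p* = h − e/c is positive only when h > e/c.
h_min = e/c = 0.64/1.04 = 0.6154.

0.615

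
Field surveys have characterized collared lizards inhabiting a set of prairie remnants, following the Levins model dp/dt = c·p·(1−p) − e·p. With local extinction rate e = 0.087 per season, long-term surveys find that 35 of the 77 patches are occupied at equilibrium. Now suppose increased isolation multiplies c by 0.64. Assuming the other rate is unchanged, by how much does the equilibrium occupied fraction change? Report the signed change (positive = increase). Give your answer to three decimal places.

Observed p* = 35/77 = 0.45455.
Balance c(1−p*) = e gives c = e/(1 − 0.45455) = 0.087/0.54545 = 0.15950.
New p* = 1 − e/c = 1 − 0.08700/0.10208 = 0.14773.
Δp* = 0.14773 − 0.45455 = -0.30682.

-0.307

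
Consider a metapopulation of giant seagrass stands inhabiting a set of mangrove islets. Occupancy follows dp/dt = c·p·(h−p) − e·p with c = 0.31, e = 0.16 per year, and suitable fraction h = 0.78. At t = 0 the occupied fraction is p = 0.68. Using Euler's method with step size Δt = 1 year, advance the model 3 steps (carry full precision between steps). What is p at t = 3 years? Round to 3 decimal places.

Update rule: p ← p + [c·p·(h−p) − e·p]·Δt with Δt = 1.
p: 0.68000 → 0.59228  (Δp = -0.08772)
p: 0.59228 → 0.53198  (Δp = -0.06030)
p: 0.53198 → 0.48777  (Δp = -0.04422)

0.488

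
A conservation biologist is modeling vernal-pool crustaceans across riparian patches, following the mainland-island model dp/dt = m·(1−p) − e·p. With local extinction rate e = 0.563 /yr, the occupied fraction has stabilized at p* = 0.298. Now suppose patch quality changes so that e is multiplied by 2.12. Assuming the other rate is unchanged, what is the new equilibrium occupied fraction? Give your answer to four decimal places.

Balance m(1−p*) = e·p* gives m = e·p*/(1−p*) = 0.563×0.29800/0.70200 = 0.23899.
New p* = m/(m+e) = 0.23899/(0.23899+1.19356) = 0.16683.

0.1668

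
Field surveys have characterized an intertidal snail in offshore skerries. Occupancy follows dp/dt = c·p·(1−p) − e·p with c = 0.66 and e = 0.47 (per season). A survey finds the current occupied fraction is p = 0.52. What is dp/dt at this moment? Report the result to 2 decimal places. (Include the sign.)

Colonization term: c·p·(1−p) = 0.66×0.52×0.4800 = 0.16474.
Extinction term: e·p = 0.24440.
dp/dt = 0.16474 − 0.24440 = -0.07966.

-0.08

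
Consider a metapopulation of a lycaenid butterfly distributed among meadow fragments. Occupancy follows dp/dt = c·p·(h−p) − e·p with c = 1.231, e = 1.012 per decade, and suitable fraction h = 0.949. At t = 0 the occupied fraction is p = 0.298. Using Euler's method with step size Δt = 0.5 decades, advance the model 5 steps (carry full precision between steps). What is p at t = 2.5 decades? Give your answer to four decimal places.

0.2012

Update rule: p ← p + [c·p·(h−p) − e·p]·Δt with Δt = 0.5.
  1  |  dp/dt·Δt = -0.031382  |  p_1 = 0.266618
  2  |  dp/dt·Δt = -0.022927  |  p_2 = 0.243690
  3  |  dp/dt·Δt = -0.017517  |  p_3 = 0.226173
  4  |  dp/dt·Δt = -0.013819  |  p_4 = 0.212354
  5  |  dp/dt·Δt = -0.011169  |  p_5 = 0.201185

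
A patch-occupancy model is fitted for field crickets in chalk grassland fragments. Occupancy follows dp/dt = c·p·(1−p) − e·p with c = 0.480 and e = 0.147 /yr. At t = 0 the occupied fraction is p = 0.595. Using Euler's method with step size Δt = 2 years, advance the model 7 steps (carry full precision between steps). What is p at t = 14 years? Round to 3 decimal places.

Update rule: p ← p + [c·p·(1−p) − e·p]·Δt with Δt = 2.
p: 0.59500 → 0.65141  (Δp = +0.05641)
p: 0.65141 → 0.67789  (Δp = +0.02648)
p: 0.67789 → 0.68821  (Δp = +0.01032)
p: 0.68821 → 0.69187  (Δp = +0.00366)
p: 0.69187 → 0.69312  (Δp = +0.00125)
p: 0.69312 → 0.69354  (Δp = +0.00042)
p: 0.69354 → 0.69368  (Δp = +0.00014)

0.694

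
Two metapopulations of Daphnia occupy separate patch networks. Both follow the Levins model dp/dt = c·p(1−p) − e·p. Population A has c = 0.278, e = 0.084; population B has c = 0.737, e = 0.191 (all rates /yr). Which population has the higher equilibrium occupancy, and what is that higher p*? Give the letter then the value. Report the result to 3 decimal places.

B, 0.741

A: p*_A = 1 − 0.084/0.278 = 0.6978.
B: p*_B = 1 − 0.191/0.737 = 0.7408.
B is higher at 0.7408.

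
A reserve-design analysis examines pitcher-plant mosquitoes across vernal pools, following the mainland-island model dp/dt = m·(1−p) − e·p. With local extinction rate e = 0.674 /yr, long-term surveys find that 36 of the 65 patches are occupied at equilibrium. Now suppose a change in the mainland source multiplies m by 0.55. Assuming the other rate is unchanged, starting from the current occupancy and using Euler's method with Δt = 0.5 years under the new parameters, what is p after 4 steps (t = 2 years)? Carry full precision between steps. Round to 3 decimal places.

0.411

Observed p* = 36/65 = 0.55385.
Balance m(1−p*) = e·p* gives m = e·p*/(1−p*) = 0.674×0.55385/0.44615 = 0.83669.
Starting from p₀ = 0.55385; update p ← p + (dp/dt)·Δt with the new parameters.
step 1: Δp = -0.08399, p = 0.46986
step 2: Δp = -0.03636, p = 0.43349
step 3: Δp = -0.01574, p = 0.41775
step 4: Δp = -0.00681, p = 0.41094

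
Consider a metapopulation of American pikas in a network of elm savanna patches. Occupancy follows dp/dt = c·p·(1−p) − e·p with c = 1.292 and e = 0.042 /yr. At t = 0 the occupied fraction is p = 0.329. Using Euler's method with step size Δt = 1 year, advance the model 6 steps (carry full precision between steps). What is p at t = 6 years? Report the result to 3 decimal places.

0.967

Update rule: p ← p + [c·p·(1−p) − e·p]·Δt with Δt = 1.
  1  |  dp/dt·Δt = +0.271403  |  p_1 = 0.600403
  2  |  dp/dt·Δt = +0.284759  |  p_2 = 0.885161
  3  |  dp/dt·Δt = +0.094156  |  p_3 = 0.979317
  4  |  dp/dt·Δt = -0.014962  |  p_4 = 0.964355
  5  |  dp/dt·Δt = +0.003908  |  p_5 = 0.968264
  6  |  dp/dt·Δt = -0.000965  |  p_6 = 0.967299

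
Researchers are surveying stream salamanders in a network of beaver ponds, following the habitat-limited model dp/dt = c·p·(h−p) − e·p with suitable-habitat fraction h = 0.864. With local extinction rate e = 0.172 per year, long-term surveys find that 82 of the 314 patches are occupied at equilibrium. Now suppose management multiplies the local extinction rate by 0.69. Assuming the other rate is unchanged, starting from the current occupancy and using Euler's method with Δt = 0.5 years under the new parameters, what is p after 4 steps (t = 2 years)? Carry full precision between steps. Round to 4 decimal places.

Observed p* = 82/314 = 0.26115.
Balance c(h−p*) = e gives c = e/(0.864 − 0.26115) = 0.172/0.60285 = 0.28531.
Starting from p₀ = 0.26115; update p ← p + (dp/dt)·Δt with the new parameters.
  1  |  dp/dt·Δt = +0.006962  |  p_1 = 0.268109
  2  |  dp/dt·Δt = +0.006881  |  p_2 = 0.274990
  3  |  dp/dt·Δt = +0.006788  |  p_3 = 0.281778
  4  |  dp/dt·Δt = +0.006683  |  p_4 = 0.288461

0.2885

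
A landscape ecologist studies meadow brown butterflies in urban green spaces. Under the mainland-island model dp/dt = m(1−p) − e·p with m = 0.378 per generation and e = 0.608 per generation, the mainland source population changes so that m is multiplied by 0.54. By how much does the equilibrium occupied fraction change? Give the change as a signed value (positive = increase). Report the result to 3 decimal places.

Before: p* = 0.378/(0.378+0.608) = 0.3834.
After: m = 0.20412, e = 0.608; p* = 0.20412/0.8121 = 0.2513.
Δp* = 0.2513 − 0.3834 = -0.1320.

-0.132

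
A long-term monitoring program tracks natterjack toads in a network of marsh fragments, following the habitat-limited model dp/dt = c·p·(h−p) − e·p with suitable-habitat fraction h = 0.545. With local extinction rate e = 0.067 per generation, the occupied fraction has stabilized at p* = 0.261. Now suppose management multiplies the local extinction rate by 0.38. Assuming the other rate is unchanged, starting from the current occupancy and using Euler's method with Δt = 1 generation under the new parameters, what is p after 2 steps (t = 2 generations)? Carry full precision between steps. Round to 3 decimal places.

0.282

Balance c(h−p*) = e gives c = e/(0.545 − 0.26100) = 0.067/0.28400 = 0.23592.
Starting from p₀ = 0.26100; update p ← p + (dp/dt)·Δt with the new parameters.
step 1: Δp = +0.01084, p = 0.27184
step 2: Δp = +0.01060, p = 0.28244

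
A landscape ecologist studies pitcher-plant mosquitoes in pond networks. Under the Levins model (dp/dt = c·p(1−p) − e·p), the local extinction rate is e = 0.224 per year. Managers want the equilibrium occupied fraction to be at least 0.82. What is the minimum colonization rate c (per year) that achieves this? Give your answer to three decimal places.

1.244

p* = 1 − e/c ≥ 0.82 requires e/c ≤ 0.1800, i.e. c ≥ e/0.1800.
c_min = 0.224/0.1800 = 1.2444.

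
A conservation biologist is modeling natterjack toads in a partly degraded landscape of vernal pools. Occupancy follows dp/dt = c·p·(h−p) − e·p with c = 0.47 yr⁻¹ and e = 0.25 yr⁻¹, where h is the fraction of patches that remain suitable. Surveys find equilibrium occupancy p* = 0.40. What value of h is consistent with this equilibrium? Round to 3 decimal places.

At equilibrium c(h−p*) = e, so h = p* + e/c.
h = 0.40 + 0.25/0.47 = 0.40 + 0.5319 = 0.9319.

0.932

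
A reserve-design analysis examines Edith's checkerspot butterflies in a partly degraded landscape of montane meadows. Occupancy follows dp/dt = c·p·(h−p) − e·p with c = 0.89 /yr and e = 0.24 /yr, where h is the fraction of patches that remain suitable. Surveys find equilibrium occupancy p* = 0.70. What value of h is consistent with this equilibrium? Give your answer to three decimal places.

0.970

At equilibrium c(h−p*) = e, so h = p* + e/c.
h = 0.70 + 0.24/0.89 = 0.70 + 0.2697 = 0.9697.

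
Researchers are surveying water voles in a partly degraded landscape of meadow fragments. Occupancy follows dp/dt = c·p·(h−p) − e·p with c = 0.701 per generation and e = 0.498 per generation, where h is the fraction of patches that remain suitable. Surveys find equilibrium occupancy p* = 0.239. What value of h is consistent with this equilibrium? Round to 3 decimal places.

0.949

At equilibrium c(h−p*) = e, so h = p* + e/c.
h = 0.239 + 0.498/0.701 = 0.239 + 0.7104 = 0.9494.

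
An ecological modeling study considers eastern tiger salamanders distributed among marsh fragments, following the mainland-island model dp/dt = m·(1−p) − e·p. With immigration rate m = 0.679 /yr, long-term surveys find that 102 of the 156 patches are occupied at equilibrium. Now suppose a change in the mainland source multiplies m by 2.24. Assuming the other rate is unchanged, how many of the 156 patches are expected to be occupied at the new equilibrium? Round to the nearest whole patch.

Observed p* = 102/156 = 0.65385.
Balance m(1−p*) = e·p* gives e = m(1−p*)/p* = 0.679×0.34615/0.65385 = 0.35946.
New p* = m/(m+e) = 1.52096/(1.52096+0.35946) = 0.80884.
Expected occupied = 156 × 0.80884 = 126.18 ≈ 126.

126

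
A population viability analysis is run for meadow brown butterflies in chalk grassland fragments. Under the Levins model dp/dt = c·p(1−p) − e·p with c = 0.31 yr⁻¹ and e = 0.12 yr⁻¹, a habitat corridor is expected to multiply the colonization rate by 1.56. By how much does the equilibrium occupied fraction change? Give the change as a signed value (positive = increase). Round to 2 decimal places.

Before: p* = 1 − 0.12/0.31 = 0.6129.
After the change, c = 0.4836, e = 0.12, so p* = 1 − 0.12/0.4836 = 0.7519.
Δp* = 0.7519 − 0.6129 = +0.1390.

0.14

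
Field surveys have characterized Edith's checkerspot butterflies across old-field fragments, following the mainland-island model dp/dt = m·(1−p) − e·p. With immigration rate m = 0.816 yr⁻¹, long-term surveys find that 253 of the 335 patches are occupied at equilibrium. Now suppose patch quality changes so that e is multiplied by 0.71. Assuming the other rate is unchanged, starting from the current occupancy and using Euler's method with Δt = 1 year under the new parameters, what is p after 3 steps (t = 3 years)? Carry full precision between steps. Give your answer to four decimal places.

Observed p* = 253/335 = 0.75522.
Balance m(1−p*) = e·p* gives e = m(1−p*)/p* = 0.816×0.24478/0.75522 = 0.26447.
Starting from p₀ = 0.75522; update p ← p + (dp/dt)·Δt with the new parameters.
p: 0.75522 → 0.81315  (Δp = +0.05792)
p: 0.81315 → 0.81293  (Δp = -0.00022)
p: 0.81293 → 0.81293  (Δp = +0.00000)

0.8129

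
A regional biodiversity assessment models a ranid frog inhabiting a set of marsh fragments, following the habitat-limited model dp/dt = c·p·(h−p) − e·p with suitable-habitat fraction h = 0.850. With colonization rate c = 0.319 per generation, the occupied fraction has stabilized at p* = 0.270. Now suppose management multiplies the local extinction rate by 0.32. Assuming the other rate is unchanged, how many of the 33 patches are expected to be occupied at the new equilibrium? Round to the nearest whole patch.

22

Balance c(h−p*) = e gives e = 0.319×(0.85 − 0.27000) = 0.18502.
New p* = 0.85 − e/c = 0.85 − 0.05921/0.31900 = 0.66439.
Expected occupied = 33 × 0.66439 = 21.92 ≈ 22.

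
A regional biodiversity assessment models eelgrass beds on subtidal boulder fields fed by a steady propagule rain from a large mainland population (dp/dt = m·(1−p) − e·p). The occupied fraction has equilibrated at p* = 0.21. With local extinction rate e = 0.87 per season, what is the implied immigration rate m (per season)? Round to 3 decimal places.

0.231

At equilibrium m(1−p*) = e·p*, so m = e·p*/(1−p*).
m = 0.87 × 0.21 / 0.7900 = 0.1827/0.7900 = 0.2313.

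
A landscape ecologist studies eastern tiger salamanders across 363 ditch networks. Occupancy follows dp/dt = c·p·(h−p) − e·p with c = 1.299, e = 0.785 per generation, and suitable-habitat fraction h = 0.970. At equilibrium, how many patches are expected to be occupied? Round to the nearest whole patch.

p* = h − e/c = 0.970 − 0.6043 = 0.3657.
Expected occupied patches = N × p* = 363 × 0.3657 = 132.75 ≈ 133.

133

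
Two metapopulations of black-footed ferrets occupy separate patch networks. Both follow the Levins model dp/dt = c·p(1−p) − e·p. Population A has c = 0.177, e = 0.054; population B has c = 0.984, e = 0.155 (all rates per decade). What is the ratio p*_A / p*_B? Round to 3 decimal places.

A: p*_A = 1 − 0.054/0.177 = 0.6949.
B: p*_B = 1 − 0.155/0.984 = 0.8425.
p*_A / p*_B = 0.6949/0.8425 = 0.8248.

0.825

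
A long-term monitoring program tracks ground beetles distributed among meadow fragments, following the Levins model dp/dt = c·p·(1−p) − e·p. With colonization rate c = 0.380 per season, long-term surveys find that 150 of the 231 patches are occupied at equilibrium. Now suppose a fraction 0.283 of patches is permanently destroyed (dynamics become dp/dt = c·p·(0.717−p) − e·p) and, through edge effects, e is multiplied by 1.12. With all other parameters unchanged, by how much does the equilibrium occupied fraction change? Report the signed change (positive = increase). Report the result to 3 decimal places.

Observed p* = 150/231 = 0.64935.
Balance c(1−p*) = e gives e = 0.380×(1 − 0.64935) = 0.13325.
New p* = 0.717 − e/c = 0.717 − 0.14924/0.38000 = 0.32426.
Δp* = 0.32426 − 0.64935 = -0.32509.

-0.325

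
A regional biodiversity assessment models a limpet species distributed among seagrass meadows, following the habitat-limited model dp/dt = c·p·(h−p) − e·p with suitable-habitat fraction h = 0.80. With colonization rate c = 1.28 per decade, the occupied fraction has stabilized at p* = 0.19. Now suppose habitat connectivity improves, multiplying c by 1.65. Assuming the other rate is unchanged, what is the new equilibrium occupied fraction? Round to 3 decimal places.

0.430

Balance c(h−p*) = e gives e = 1.28×(0.8 − 0.19000) = 0.78080.
New p* = 0.8 − e/c = 0.8 − 0.78080/2.11200 = 0.43030.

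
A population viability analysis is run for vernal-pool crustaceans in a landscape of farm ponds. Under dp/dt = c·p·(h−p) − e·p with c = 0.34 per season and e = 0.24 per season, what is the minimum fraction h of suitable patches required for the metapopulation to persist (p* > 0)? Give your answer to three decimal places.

0.706

p* = h − e/c is positive only when h > e/c.
h_min = e/c = 0.24/0.34 = 0.7059.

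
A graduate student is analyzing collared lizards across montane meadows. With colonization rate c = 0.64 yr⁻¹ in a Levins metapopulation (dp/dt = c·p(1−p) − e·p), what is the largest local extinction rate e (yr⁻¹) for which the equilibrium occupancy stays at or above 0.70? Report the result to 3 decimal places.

1 − e/c ≥ 0.70 ⇒ e ≤ c(1 − 0.70) = 0.64 × 0.3000.
e_max = 0.1920.

0.192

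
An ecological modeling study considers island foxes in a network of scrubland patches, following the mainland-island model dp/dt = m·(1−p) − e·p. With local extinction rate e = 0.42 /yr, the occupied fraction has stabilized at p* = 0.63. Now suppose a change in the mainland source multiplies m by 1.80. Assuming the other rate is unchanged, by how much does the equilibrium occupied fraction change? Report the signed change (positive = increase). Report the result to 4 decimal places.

Balance m(1−p*) = e·p* gives m = e·p*/(1−p*) = 0.42×0.63000/0.37000 = 0.71514.
New p* = m/(m+e) = 1.28725/(1.28725+0.42000) = 0.75399.
Δp* = 0.75399 − 0.63000 = +0.12399.

0.1240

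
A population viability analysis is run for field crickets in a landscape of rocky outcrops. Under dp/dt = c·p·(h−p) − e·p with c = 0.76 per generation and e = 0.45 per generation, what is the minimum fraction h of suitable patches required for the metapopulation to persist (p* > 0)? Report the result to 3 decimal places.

0.592

p* = h − e/c is positive only when h > e/c.
h_min = e/c = 0.45/0.76 = 0.5921.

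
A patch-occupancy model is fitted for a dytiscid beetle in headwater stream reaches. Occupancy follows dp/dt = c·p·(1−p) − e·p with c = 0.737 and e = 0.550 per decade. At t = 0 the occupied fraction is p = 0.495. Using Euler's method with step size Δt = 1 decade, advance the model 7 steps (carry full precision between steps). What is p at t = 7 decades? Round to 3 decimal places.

Update rule: p ← p + [c·p·(1−p) − e·p]·Δt with Δt = 1.
p: 0.49500 → 0.40698  (Δp = -0.08802)
p: 0.40698 → 0.36101  (Δp = -0.04597)
p: 0.36101 → 0.33247  (Δp = -0.02854)
p: 0.33247 → 0.31318  (Δp = -0.01929)
p: 0.31318 → 0.29946  (Δp = -0.01372)
p: 0.29946 → 0.28936  (Δp = -0.01009)
p: 0.28936 → 0.28177  (Δp = -0.00760)

0.282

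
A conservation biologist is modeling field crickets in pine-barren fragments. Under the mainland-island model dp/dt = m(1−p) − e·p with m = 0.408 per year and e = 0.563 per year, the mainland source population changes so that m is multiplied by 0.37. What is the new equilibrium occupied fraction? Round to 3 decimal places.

0.211

Before: p* = 0.408/(0.408+0.563) = 0.4202.
After: m = 0.15096, e = 0.563; p* = 0.15096/0.7140 = 0.2114.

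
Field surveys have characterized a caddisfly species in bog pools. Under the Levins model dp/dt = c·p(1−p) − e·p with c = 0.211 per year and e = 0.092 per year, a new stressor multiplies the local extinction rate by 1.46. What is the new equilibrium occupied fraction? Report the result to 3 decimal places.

Before: p* = 1 − 0.092/0.211 = 0.5640.
After the change, c = 0.211, e = 0.13432, so p* = 1 − 0.13432/0.211 = 0.3634.

0.363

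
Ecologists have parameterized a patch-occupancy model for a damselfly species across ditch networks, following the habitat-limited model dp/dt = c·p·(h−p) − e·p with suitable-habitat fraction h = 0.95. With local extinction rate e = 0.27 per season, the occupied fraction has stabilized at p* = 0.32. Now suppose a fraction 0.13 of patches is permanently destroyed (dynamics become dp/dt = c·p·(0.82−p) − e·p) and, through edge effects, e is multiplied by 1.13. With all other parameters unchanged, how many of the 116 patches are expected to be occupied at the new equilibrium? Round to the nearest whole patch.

Balance c(h−p*) = e gives c = e/(0.95 − 0.32000) = 0.27/0.63000 = 0.42857.
New p* = 0.82 − e/c = 0.82 − 0.30510/0.42857 = 0.10810.
Expected occupied = 116 × 0.10810 = 12.54 ≈ 13.

13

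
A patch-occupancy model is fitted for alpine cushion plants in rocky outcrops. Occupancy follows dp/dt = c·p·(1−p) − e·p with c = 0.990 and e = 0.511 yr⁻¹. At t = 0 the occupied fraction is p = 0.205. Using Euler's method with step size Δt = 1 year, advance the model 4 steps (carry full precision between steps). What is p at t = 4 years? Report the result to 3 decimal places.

0.413

Update rule: p ← p + [c·p·(1−p) − e·p]·Δt with Δt = 1.
step 1: Δp = +0.05659, p = 0.26159
step 2: Δp = +0.05756, p = 0.31915
step 3: Δp = +0.05204, p = 0.37118
step 4: Δp = +0.04140, p = 0.41258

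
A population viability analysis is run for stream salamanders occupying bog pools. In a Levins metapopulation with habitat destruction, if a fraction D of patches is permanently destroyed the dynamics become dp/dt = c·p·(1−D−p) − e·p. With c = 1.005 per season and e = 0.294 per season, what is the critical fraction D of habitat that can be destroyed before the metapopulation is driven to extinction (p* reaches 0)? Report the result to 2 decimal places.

The nontrivial equilibrium is p* = (1−D) − e/c; extinction occurs when this hits zero.
So D_crit = 1 − e/c = 1 − 0.294/1.005 = 1 − 0.2925 = 0.7075.
This equals the undisturbed p*, a classic result of Lande's extension.

0.71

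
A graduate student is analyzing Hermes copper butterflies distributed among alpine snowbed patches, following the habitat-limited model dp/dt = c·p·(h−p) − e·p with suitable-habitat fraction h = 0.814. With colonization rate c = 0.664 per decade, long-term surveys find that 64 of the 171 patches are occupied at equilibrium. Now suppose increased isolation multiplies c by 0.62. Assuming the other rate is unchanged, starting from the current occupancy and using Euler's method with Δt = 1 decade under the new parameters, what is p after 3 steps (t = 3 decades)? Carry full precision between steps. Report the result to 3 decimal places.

Observed p* = 64/171 = 0.37427.
Balance c(h−p*) = e gives e = 0.664×(0.814 − 0.37427) = 0.29198.
Starting from p₀ = 0.37427; update p ← p + (dp/dt)·Δt with the new parameters.
p: 0.37427 → 0.33274  (Δp = -0.04153)
p: 0.33274 → 0.30151  (Δp = -0.03123)
p: 0.30151 → 0.27709  (Δp = -0.02442)

0.277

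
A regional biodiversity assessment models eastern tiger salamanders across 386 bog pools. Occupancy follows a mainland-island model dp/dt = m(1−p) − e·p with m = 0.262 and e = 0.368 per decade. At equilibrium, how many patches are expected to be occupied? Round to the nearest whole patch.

161

p* = m/(m+e) = 0.262/0.6300 = 0.4159.
Expected occupied patches = N × p* = 386 × 0.4159 = 160.53 ≈ 161.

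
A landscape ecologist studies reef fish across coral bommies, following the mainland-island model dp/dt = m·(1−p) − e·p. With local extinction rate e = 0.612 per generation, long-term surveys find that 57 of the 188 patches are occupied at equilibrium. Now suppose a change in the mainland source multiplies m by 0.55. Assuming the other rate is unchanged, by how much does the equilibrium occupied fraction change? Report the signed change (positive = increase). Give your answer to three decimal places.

-0.110

Observed p* = 57/188 = 0.30319.
Balance m(1−p*) = e·p* gives m = e·p*/(1−p*) = 0.612×0.30319/0.69681 = 0.26629.
New p* = m/(m+e) = 0.14646/(0.14646+0.61200) = 0.19310.
Δp* = 0.19310 − 0.30319 = -0.11009.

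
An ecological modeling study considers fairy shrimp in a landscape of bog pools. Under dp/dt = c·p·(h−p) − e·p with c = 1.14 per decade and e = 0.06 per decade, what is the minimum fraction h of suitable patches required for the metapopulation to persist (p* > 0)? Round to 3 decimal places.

0.053

p* = h − e/c is positive only when h > e/c.
h_min = e/c = 0.06/1.14 = 0.0526.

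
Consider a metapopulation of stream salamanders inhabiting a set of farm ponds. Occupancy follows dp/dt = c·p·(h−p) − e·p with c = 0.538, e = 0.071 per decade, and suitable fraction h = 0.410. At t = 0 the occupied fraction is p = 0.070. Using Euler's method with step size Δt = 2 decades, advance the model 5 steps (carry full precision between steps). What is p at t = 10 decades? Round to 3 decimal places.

Update rule: p ← p + [c·p·(h−p) − e·p]·Δt with Δt = 2.
p: 0.07000 → 0.08567  (Δp = +0.01567)
p: 0.08567 → 0.10340  (Δp = +0.01773)
p: 0.10340 → 0.12283  (Δp = +0.01943)
p: 0.12283 → 0.14334  (Δp = +0.02051)
p: 0.14334 → 0.16412  (Δp = +0.02077)

0.164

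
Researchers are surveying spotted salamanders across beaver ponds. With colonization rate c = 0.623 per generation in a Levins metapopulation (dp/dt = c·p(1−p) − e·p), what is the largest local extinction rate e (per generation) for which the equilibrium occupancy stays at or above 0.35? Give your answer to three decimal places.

1 − e/c ≥ 0.35 ⇒ e ≤ c(1 − 0.35) = 0.623 × 0.6500.
e_max = 0.4050.

0.405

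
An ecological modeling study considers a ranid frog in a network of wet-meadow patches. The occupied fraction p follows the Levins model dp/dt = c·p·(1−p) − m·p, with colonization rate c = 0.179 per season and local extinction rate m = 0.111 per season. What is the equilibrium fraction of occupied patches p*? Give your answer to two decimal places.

0.38

At equilibrium, colonization balances extinction: c·p*·(1−p*) = m·p*.
So p* = 1 − m/c = 1 − 0.111/0.179 = 1 − 0.6201 = 0.3799.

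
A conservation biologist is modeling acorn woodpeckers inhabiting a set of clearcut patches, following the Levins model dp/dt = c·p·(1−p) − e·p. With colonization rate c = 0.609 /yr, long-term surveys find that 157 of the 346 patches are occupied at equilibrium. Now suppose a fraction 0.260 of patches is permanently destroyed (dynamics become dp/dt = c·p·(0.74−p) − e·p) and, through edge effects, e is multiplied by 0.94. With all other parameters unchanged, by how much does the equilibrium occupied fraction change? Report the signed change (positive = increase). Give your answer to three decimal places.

Observed p* = 157/346 = 0.45376.
Balance c(1−p*) = e gives e = 0.609×(1 − 0.45376) = 0.33266.
New p* = 0.74 − e/c = 0.74 − 0.31270/0.60900 = 0.22654.
Δp* = 0.22654 − 0.45376 = -0.22722.

-0.227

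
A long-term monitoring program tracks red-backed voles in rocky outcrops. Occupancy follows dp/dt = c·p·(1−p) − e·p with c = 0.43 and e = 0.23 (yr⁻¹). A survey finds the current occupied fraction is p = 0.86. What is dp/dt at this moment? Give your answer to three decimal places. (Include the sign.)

Colonization term: c·p·(1−p) = 0.43×0.86×0.1400 = 0.05177.
Extinction term: e·p = 0.19780.
dp/dt = 0.05177 − 0.19780 = -0.14603.

-0.146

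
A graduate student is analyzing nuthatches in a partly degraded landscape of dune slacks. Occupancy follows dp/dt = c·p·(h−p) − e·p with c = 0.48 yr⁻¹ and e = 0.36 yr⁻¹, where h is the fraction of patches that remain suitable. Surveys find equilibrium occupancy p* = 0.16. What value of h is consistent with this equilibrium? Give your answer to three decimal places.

At equilibrium c(h−p*) = e, so h = p* + e/c.
h = 0.16 + 0.36/0.48 = 0.16 + 0.7500 = 0.9100.

0.910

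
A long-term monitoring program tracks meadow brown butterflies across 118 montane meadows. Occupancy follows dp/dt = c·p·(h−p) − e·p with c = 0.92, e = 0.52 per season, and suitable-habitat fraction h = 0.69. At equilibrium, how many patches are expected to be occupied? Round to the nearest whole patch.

15

p* = h − e/c = 0.69 − 0.5652 = 0.1248.
Expected occupied patches = N × p* = 118 × 0.1248 = 14.72 ≈ 15.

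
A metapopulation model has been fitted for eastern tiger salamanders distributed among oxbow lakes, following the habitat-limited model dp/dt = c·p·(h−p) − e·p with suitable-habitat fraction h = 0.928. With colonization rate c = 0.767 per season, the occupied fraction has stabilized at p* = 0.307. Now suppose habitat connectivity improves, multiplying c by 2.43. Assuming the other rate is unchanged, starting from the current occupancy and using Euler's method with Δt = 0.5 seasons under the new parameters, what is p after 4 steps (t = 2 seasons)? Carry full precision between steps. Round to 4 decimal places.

0.6344

Balance c(h−p*) = e gives e = 0.767×(0.928 − 0.30700) = 0.47631.
Starting from p₀ = 0.30700; update p ← p + (dp/dt)·Δt with the new parameters.
  1  |  dp/dt·Δt = +0.104552  |  p_1 = 0.411552
  2  |  dp/dt·Δt = +0.100059  |  p_2 = 0.511611
  3  |  dp/dt·Δt = +0.076681  |  p_3 = 0.588292
  4  |  dp/dt·Δt = +0.046135  |  p_4 = 0.634427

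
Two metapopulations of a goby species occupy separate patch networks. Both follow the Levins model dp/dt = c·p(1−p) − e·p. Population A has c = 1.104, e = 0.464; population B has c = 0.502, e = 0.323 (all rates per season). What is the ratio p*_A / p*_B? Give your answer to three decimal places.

1.626

A: p*_A = 1 − 0.464/1.104 = 0.5797.
B: p*_B = 1 − 0.323/0.502 = 0.3566.
p*_A / p*_B = 0.5797/0.3566 = 1.6258.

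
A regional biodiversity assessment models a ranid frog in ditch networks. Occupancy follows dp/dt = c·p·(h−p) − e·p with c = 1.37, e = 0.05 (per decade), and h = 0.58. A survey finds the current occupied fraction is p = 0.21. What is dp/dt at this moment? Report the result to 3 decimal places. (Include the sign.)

Colonization term: c·p·(h−p) = 1.37×0.21×0.3700 = 0.10645.
Extinction term: e·p = 0.01050.
dp/dt = 0.10645 − 0.01050 = 0.09595.

0.096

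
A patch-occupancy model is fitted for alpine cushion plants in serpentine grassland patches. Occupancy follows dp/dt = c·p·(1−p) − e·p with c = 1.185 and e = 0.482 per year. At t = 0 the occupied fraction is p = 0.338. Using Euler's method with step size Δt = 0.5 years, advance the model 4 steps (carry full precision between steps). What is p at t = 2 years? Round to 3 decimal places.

Update rule: p ← p + [c·p·(1−p) − e·p]·Δt with Δt = 0.5.
  1  |  dp/dt·Δt = +0.051117  |  p_1 = 0.389117
  2  |  dp/dt·Δt = +0.047063  |  p_2 = 0.436180
  3  |  dp/dt·Δt = +0.040592  |  p_3 = 0.476773
  4  |  dp/dt·Δt = +0.032903  |  p_4 = 0.509676

0.510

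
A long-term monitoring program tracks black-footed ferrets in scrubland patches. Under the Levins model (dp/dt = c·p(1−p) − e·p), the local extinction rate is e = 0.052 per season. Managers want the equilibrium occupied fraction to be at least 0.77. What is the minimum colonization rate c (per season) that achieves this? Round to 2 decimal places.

p* = 1 − e/c ≥ 0.77 requires e/c ≤ 0.2300, i.e. c ≥ e/0.2300.
c_min = 0.052/0.2300 = 0.2261.

0.23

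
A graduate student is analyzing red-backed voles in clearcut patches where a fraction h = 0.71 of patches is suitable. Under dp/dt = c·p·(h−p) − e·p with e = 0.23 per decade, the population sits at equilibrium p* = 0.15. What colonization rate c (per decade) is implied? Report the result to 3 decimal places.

0.411

At equilibrium c(h−p*) = e, so c = e/(h−p*).
c = 0.23/(0.71 − 0.15) = 0.23/0.5600 = 0.4107.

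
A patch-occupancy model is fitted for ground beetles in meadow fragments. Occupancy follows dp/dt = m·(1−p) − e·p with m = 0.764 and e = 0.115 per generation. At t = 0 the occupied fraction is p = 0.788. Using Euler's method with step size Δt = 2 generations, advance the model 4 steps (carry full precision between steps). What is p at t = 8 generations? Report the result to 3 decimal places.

Update rule: p ← p + [m·(1−p) − e·p]·Δt with Δt = 2.
t = 2: p = 0.78800 + (+0.14270) = 0.93070
t = 4: p = 0.93070 + (-0.10816) = 0.82253
t = 6: p = 0.82253 + (+0.08199) = 0.90452
t = 8: p = 0.90452 + (-0.06215) = 0.84237

0.842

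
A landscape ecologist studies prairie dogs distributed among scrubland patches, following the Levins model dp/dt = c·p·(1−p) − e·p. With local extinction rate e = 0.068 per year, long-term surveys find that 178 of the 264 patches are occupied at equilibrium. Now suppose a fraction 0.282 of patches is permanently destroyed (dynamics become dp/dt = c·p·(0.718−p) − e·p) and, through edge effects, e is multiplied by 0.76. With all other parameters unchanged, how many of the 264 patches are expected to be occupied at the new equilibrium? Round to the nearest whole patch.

Observed p* = 178/264 = 0.67424.
Balance c(1−p*) = e gives c = e/(1 − 0.67424) = 0.068/0.32576 = 0.20874.
New p* = 0.718 − e/c = 0.718 − 0.05168/0.20874 = 0.47042.
Expected occupied = 264 × 0.47042 = 124.19 ≈ 124.

124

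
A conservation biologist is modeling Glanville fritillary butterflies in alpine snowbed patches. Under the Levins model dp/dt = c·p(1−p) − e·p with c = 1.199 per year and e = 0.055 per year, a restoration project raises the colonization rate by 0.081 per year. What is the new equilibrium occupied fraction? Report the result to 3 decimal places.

Before: p* = 1 − 0.055/1.199 = 0.9541.
After the change, c = 1.28, e = 0.055, so p* = 1 − 0.055/1.28 = 0.9570.

0.957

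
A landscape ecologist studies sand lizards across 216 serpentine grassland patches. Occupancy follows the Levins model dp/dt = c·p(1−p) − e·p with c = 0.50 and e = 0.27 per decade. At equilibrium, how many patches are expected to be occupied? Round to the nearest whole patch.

99

p* = 1 − e/c = 1 − 0.27/0.50 = 0.4600.
Expected occupied patches = N × p* = 216 × 0.4600 = 99.36 ≈ 99.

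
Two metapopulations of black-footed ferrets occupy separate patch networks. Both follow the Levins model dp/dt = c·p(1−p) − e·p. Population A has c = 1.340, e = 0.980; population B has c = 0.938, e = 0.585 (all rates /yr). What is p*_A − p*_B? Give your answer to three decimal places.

-0.108

A: p*_A = 1 − 0.980/1.340 = 0.2687.
B: p*_B = 1 − 0.585/0.938 = 0.3763.
p*_A − p*_B = 0.2687 − 0.3763 = -0.1077.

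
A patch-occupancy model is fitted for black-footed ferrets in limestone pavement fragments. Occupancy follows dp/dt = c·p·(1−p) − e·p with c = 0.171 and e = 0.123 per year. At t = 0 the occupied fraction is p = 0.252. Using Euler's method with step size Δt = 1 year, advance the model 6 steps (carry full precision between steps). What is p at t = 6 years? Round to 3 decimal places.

Update rule: p ← p + [c·p·(1−p) − e·p]·Δt with Δt = 1.
p: 0.25200 → 0.25324  (Δp = +0.00124)
p: 0.25324 → 0.25443  (Δp = +0.00119)
p: 0.25443 → 0.25557  (Δp = +0.00114)
p: 0.25557 → 0.25667  (Δp = +0.00110)
p: 0.25667 → 0.25772  (Δp = +0.00105)
p: 0.25772 → 0.25874  (Δp = +0.00101)

0.259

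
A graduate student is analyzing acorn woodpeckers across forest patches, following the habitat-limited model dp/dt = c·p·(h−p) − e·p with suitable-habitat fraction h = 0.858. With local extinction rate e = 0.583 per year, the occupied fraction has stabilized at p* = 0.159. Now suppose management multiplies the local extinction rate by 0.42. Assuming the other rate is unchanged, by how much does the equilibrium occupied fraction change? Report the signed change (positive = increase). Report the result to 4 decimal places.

Balance c(h−p*) = e gives c = e/(0.858 − 0.15900) = 0.583/0.69900 = 0.83405.
New p* = 0.858 − e/c = 0.858 − 0.24486/0.83405 = 0.56442.
Δp* = 0.56442 − 0.15900 = +0.40542.

0.4054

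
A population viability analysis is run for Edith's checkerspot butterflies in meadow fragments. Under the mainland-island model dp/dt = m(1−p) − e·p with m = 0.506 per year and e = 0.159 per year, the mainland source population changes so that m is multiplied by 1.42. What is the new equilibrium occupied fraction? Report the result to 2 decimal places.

0.82

Before: p* = 0.506/(0.506+0.159) = 0.7609.
After: m = 0.71852, e = 0.159; p* = 0.71852/0.8775 = 0.8188.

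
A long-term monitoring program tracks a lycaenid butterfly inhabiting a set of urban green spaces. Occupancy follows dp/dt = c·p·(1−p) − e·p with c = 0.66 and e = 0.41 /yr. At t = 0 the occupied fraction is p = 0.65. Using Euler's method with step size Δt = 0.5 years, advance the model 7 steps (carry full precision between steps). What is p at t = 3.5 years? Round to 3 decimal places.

Update rule: p ← p + [c·p·(1−p) − e·p]·Δt with Δt = 0.5.
step 1: Δp = -0.05818, p = 0.59183
step 2: Δp = -0.04161, p = 0.55022
step 3: Δp = -0.03113, p = 0.51909
step 4: Δp = -0.02403, p = 0.49506
step 5: Δp = -0.01899, p = 0.47606
step 6: Δp = -0.01528, p = 0.46078
step 7: Δp = -0.01247, p = 0.44831

0.448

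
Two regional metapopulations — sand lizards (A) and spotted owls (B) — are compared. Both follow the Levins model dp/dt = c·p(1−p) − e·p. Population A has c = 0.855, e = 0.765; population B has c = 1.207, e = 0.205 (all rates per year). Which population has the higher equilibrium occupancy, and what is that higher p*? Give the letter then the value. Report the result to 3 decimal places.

B, 0.830

A: p*_A = 1 − 0.765/0.855 = 0.1053.
B: p*_B = 1 − 0.205/1.207 = 0.8302.
B is higher at 0.8302.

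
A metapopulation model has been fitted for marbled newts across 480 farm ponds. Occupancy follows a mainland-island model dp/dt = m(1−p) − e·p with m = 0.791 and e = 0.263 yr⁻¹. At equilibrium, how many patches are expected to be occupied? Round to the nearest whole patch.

360

p* = m/(m+e) = 0.791/1.0540 = 0.7505.
Expected occupied patches = N × p* = 480 × 0.7505 = 360.23 ≈ 360.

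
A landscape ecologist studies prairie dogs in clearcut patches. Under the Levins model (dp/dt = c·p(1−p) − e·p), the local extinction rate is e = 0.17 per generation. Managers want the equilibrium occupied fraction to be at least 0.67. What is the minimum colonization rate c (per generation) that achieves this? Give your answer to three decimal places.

0.515

p* = 1 − e/c ≥ 0.67 requires e/c ≤ 0.3300, i.e. c ≥ e/0.3300.
c_min = 0.17/0.3300 = 0.5152.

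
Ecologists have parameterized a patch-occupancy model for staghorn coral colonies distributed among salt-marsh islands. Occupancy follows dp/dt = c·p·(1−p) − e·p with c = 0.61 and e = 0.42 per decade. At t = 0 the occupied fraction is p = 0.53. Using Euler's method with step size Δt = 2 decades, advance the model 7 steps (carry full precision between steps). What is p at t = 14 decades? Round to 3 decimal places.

Update rule: p ← p + [c·p·(1−p) − e·p]·Δt with Δt = 2.
t = 2: p = 0.53000 + (-0.14130) = 0.38870
t = 4: p = 0.38870 + (-0.03662) = 0.35208
t = 6: p = 0.35208 + (-0.01744) = 0.33464
t = 8: p = 0.33464 + (-0.00946) = 0.32518
t = 10: p = 0.32518 + (-0.00544) = 0.31974
t = 12: p = 0.31974 + (-0.00323) = 0.31652
t = 14: p = 0.31652 + (-0.00195) = 0.31457

0.315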